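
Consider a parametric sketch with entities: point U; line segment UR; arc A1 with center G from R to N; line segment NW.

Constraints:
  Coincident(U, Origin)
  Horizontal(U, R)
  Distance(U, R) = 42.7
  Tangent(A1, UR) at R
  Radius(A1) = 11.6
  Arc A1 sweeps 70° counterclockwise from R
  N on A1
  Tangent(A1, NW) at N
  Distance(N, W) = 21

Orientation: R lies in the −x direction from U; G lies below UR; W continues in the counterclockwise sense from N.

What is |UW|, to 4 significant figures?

66.66

U is at the origin; UR is horizontal with |UR| = 42.7 and R on the −x side, so R = (-42.70, 0.000). The tangent condition forces GR to be normal to UR, so G = R + (0, -11.6) = (-42.70, -11.60). On A1, R sits at bearing 90° from G; a 70° counterclockwise sweep puts N at bearing 160°, so N = G + 11.6·(cos 160°, sin 160°) = (-53.60, -7.633). Tangency of A1 to NW means the radius GN is perpendicular to NW, so NW runs along (−sin 160°, cos 160°); with |NW| = 21.0, W = (-60.78, -27.37). Then |UW| = |W − U| = 66.66.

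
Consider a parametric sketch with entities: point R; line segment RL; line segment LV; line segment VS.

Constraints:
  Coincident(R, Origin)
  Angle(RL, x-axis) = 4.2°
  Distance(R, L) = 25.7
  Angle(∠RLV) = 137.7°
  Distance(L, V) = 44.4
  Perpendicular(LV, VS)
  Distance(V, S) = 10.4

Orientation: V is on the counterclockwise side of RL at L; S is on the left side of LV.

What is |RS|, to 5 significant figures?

63.782

∠RLV = 137.7°, so LV runs at 4.2° + (180° − 137.7°) = 46.500° from the x-axis; with |LV| = 44.4, V = L + 44.4·(cos 46.500°, sin 46.500°) = (56.194, 34.089). The perpendicularity gives VS at right angles to LV; with |VS| = 10.4 on the left of LV, S = V + 10.4·(-0.72537, 0.68835) = (48.650, 41.248). Then |RS| = |S − R| = 63.782.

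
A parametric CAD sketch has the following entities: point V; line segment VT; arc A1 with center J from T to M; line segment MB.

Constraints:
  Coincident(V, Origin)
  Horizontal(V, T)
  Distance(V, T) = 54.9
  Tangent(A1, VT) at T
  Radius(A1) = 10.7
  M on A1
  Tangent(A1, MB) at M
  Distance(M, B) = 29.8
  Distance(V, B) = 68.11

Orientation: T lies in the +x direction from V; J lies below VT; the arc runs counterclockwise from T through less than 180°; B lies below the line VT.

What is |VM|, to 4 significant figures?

46.76

V is at the origin; VT is horizontal with |VT| = 54.9 and T on the +x side, so T = (54.90, 0.000). The tangent condition forces JT to be normal to VT, so J = T + (0, -10.7) = (54.90, -10.70). Since JM ⟂ MB (tangency), |JB| = √(10.7² + 29.8²) = 31.66 regardless of where M sits on A1. So B lies on both circle(V, 68.11) and circle(J, 31.66); the below-VT intersection is B = (53.36, -42.33). M is the foot of the tangent from B: M = (44.67, -13.82).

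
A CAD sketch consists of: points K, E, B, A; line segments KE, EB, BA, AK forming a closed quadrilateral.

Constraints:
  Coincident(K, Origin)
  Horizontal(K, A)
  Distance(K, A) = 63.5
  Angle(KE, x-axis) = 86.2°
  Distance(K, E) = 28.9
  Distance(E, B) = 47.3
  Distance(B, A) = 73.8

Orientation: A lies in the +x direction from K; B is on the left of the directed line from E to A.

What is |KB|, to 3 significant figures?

73.1

Checks: |EB| = 47.30 ✓; |BA| = 73.80 ✓.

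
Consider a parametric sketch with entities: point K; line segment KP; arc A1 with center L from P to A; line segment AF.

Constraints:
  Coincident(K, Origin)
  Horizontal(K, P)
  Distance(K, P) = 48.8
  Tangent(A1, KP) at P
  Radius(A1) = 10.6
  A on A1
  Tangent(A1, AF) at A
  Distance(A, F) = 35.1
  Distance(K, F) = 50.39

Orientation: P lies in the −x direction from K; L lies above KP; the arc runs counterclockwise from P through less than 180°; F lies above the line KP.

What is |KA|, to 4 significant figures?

39.37

K is at the origin; KP is horizontal with |KP| = 48.8 and P on the −x side, so P = (-48.80, 0.000). Tangency of A1 to KP means the radius LP is perpendicular to KP, so L = P + (0, 10.6) = (-48.80, 10.60). Since LA ⟂ AF (tangency), |LF| = √(10.6² + 35.1²) = 36.67 regardless of where A sits on A1. So F lies on both circle(K, 50.39) and circle(L, 36.67); the above-KP intersection is F = (-28.81, 41.34). A is the foot of the tangent from F: A = (-38.62, 7.638).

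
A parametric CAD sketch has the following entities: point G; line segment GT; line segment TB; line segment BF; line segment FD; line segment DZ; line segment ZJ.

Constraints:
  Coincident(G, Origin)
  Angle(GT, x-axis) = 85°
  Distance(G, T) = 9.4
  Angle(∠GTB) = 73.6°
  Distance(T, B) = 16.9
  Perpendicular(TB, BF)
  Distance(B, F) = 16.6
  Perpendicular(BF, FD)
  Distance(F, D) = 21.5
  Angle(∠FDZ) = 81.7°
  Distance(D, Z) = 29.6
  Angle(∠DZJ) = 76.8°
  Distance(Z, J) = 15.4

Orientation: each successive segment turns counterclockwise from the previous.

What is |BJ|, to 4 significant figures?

7.619

G is at the origin; GT runs at 85.0° with length 9.4, so T = (0.8193, 9.364). ∠GTB = 73.6° gives TB at -168.6° from the x-axis; with |TB| = 16.9, B = (-15.75, 6.024). The perpendicularity gives BF at right angles to TB, so BF runs at -78.60°; with |BF| = 16.6, F = (-12.47, -10.25). BF is perpendicular to FD, so FD runs at 11.40°; with |FD| = 21.5, D = (8.610, -5.999). ∠FDZ = 81.7° gives DZ at 109.7° from the x-axis; with |DZ| = 29.6, Z = (-1.368, 21.87). ∠DZJ = 76.8° gives ZJ at -147.1° from the x-axis; with |ZJ| = 15.4, J = (-14.30, 13.50). Then |BJ| = |J − B| = 7.619.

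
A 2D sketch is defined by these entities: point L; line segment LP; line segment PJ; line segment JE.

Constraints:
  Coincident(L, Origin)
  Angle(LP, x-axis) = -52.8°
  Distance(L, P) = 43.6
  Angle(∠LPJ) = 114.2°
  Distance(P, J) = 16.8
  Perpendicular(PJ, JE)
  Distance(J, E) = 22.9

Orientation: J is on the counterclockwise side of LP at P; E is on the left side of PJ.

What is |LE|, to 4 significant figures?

38.56

∠LPJ = 114.2°, so PJ runs at -52.8° + (180° − 114.2°) = 13.00° from the x-axis; with |PJ| = 16.8, J = P + 16.8·(cos 13.00°, sin 13.00°) = (42.73, -30.95). The perpendicularity gives JE at right angles to PJ; with |JE| = 22.9 on the left of PJ, E = J + 22.9·(-0.2250, 0.9744) = (37.58, -8.636). Then |LE| = |E − L| = 38.56.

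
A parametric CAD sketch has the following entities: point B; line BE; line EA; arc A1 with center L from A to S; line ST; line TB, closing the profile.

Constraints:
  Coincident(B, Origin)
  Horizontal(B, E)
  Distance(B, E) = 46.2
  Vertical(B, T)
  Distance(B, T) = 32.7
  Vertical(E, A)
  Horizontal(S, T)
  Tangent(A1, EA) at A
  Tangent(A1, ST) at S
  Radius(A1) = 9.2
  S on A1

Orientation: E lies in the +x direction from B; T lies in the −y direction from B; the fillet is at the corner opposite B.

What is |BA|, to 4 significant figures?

51.83

B is at the origin; B and E share the same y with |BE| = 46.2 and E on the +x side, so E = (46.20, 0.000). B and T share the same x with |BT| = 32.7 and T on the −y side, so T = (0.000, -32.70). The virtual corner opposite B is at (46.20, -32.70). Since A1 is tangent to EA there, LA ⟂ EA and tangency of A1 to ST means the radius LS is perpendicular to ST, with radius 9.2, so the center L sits 9.2 in from both sides at L = (37.00, -23.50). That places the tangent points at A = (46.20, -23.50) on EA and S = (37.00, -32.70) on ST. Then |BA| = |A − B| = 51.83.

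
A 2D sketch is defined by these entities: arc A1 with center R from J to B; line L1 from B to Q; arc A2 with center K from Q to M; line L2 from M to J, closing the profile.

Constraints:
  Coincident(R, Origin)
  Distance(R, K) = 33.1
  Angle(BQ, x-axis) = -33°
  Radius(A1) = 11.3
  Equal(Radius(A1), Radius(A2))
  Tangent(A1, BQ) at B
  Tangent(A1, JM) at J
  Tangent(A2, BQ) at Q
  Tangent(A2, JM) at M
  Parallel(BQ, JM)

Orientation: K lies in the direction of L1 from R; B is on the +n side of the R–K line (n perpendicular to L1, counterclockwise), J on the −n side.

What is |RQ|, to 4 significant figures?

34.98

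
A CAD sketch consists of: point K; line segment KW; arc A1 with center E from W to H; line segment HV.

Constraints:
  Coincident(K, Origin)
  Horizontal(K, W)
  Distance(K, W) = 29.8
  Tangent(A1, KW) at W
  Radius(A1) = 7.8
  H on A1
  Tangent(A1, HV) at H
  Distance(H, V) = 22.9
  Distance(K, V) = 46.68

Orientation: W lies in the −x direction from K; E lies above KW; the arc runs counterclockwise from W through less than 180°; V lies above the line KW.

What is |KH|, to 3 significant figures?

25.8

K is at the origin; KW is horizontal with |KW| = 29.8 and W on the −x side, so W = (-29.8, 0.00). Tangency of A1 to KW means the radius EW is perpendicular to KW, so E = W + (0, 7.8) = (-29.8, 7.80). Since EH ⟂ HV (tangency), |EV| = √(7.8² + 22.9²) = 24.2 regardless of where H sits on A1. So V lies on both circle(K, 46.68) and circle(E, 24.2); the above-KW intersection is V = (-34.4, 31.5). H is the foot of the tangent from V: H = (-23.0, 11.7).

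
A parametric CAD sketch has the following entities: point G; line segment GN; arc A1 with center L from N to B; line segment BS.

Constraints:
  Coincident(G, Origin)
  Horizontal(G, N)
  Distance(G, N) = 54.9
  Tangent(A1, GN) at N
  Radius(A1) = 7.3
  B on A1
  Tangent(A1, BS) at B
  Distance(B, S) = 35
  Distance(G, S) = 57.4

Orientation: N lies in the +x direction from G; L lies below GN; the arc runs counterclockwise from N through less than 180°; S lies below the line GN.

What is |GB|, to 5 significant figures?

48.100

Checks: |LB| = 7.300 ✓; ∠(LB, BS) = 90.00° ✓; |BS| = 35.00 ✓; |GS| = 57.40 ✓.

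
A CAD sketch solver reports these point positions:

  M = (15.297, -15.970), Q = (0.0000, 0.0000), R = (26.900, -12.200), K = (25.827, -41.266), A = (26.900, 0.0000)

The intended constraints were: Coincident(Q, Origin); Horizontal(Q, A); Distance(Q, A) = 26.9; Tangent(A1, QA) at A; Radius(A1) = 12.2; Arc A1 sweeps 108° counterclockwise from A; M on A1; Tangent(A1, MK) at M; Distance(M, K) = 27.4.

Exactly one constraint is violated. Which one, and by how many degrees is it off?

Tangent(A1, MK) at M — off by 4.60°.

Q = (0.00, 0.00) ✓; Q.y = 0.00, A.y = 0.00 ✓; |QA| = 26.90 ✓; ∠(RA, AQ) = 90.00° ✓; |RA| = 12.20 ✓; bearing(R→M) − bearing(R→A) = 108.0° ✓; |RM| = 12.20 ✓; ∠(RM, MK) = 85.40° ✗; |MK| = 27.40 ✓.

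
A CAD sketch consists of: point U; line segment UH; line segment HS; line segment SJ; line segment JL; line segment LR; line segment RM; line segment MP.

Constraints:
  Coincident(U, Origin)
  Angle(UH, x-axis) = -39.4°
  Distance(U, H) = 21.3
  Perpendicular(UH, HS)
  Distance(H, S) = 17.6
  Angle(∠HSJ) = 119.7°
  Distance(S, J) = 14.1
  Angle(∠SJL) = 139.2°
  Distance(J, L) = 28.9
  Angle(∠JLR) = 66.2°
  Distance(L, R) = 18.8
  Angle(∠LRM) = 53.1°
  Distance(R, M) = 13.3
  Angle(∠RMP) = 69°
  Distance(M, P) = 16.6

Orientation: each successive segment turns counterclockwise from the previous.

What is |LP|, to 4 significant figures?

3.964

U is at the origin; UH runs at -39.4° with length 21.3, so H = (16.46, -13.52). UH ⟂ HS, so HS runs at 50.60°; with |HS| = 17.6, S = (27.63, 0.08035). ∠HSJ = 119.7° gives SJ at 110.9° from the x-axis; with |SJ| = 14.1, J = (22.60, 13.25). ∠SJL = 139.2° gives JL at 151.7° from the x-axis; with |JL| = 28.9, L = (-2.845, 26.95). ∠JLR = 66.2° gives LR at -94.50° from the x-axis; with |LR| = 18.8, R = (-4.320, 8.212). ∠LRM = 53.1° gives RM at 32.40° from the x-axis; with |RM| = 13.3, M = (6.909, 15.34). ∠RMP = 69.0° gives MP at 143.4° from the x-axis; with |MP| = 16.6, P = (-6.418, 25.24). Then |LP| = |P − L| = 3.964.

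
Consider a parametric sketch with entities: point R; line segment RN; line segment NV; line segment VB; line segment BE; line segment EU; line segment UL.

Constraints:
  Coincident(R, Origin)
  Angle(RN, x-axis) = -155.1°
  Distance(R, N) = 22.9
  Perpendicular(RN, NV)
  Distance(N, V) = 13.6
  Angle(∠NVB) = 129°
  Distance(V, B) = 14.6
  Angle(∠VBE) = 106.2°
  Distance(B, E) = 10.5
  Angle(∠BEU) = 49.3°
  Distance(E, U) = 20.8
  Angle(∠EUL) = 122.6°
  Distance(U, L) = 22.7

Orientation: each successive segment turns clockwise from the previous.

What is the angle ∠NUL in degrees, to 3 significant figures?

134°

R is at the origin; RN runs at -155.1° with length 22.9, so N = (-20.8, -9.64). RN is perpendicular to NV, so NV runs at 115°; with |NV| = 13.6, V = (-26.5, 2.69). ∠NVB = 129.0° gives VB at 63.9° from the x-axis; with |VB| = 14.6, B = (-20.1, 15.8). ∠VBE = 106.2° gives BE at -9.90° from the x-axis; with |BE| = 10.5, E = (-9.73, 14.0). ∠BEU = 49.3° gives EU at -141° from the x-axis; with |EU| = 20.8, U = (-25.8, 0.798). ∠EUL = 122.6° gives UL at 162° from the x-axis; with |UL| = 22.7, L = (-47.4, 7.81). Then cos ∠NUL = UN·UL / (|UN||UL|), giving 134°.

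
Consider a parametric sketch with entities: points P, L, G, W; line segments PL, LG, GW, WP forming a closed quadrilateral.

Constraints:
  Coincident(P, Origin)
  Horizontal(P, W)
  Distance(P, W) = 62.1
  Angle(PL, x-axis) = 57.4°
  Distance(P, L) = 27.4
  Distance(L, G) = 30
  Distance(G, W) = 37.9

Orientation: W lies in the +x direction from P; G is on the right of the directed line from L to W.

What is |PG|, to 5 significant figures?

25.127

Checks: |LG| = 30.00 ✓; |GW| = 37.90 ✓.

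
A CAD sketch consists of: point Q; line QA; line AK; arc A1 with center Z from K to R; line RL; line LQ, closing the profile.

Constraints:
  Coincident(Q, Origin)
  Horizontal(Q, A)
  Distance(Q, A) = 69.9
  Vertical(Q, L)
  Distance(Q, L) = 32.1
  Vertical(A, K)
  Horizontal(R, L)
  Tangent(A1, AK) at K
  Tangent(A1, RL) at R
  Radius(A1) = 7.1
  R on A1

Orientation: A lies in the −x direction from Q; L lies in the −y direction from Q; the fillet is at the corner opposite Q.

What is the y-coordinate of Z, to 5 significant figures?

-25.000

Q and L share the same x with |QL| = 32.1 and L on the −y side, so L = (0.0000, -32.100). The virtual corner opposite Q is at (-69.900, -32.100). A1 meets AK tangentially, so ZK is at right angles to AK and since A1 is tangent to RL there, ZR ⟂ RL, with radius 7.1, so the center Z sits 7.1 in from both sides at Z = (-62.800, -25.000). So Z.y = -25.000.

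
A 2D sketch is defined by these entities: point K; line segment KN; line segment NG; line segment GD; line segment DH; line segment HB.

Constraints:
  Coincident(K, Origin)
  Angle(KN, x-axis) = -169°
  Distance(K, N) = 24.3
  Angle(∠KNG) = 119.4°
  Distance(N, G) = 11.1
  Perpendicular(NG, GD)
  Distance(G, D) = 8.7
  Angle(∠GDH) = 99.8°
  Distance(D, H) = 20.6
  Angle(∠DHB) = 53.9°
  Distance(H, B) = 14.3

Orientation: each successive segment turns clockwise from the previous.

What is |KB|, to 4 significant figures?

23.59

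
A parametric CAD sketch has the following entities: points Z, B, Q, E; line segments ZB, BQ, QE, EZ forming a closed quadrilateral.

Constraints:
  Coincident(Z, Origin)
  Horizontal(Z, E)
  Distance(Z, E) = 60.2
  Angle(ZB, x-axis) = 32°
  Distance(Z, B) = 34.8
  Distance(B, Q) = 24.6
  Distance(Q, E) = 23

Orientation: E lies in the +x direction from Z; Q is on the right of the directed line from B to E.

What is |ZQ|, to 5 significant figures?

37.996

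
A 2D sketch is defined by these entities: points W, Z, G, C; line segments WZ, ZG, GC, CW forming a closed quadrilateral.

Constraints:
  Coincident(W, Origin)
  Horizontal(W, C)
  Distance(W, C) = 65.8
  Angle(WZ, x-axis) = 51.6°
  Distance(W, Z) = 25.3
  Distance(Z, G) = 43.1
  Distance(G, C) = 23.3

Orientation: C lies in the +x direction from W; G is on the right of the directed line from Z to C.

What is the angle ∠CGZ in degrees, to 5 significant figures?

104.45°

W is at the origin; W and C share the same y with |WC| = 65.8 and C in +x, so C = (65.8, 0). WZ runs at 51.6° with |WZ| = 25.3, so Z = (15.715, 19.827). G is determined by |ZG| = 43.1 and |GC| = 23.3 together: it lies at the intersection of circle(Z, 43.1) and circle(C, 23.3). With |ZC| = 53.867, the foot of the radical line on ZC is 39.137 from Z and the perpendicular offset is √(43.1² − 39.137²) = 18.053. Taking the right-of-ZC solution: G = (45.459, -11.364).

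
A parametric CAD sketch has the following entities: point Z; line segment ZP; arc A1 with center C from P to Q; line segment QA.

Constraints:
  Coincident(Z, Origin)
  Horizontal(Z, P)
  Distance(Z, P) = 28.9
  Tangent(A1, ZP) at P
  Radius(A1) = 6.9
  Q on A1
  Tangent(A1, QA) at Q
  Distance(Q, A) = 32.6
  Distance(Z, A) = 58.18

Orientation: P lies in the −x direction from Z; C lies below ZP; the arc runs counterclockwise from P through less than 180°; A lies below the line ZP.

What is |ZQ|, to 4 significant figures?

35.71

Z is at the origin; ZP is horizontal with |ZP| = 28.9 and P on the −x side, so P = (-28.90, 0.000). The tangent condition forces CP to be normal to ZP, so C = P + (0, -6.9) = (-28.90, -6.900). Since CQ ⟂ QA (tangency), |CA| = √(6.9² + 32.6²) = 33.32 regardless of where Q sits on A1. So A lies on both circle(Z, 58.18) and circle(C, 33.32); the below-ZP intersection is A = (-46.18, -35.39). Q is the foot of the tangent from A: Q = (-35.41, -4.622).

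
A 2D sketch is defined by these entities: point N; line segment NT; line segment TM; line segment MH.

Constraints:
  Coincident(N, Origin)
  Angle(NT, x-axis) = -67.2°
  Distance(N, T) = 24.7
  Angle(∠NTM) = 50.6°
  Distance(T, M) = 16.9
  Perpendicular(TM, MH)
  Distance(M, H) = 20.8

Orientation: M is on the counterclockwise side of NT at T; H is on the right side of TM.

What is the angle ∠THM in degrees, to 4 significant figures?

39.09°

N is at the origin; NT runs at -67.2° with length 24.7, so T = 24.7·(cos -67.2°, sin -67.2°) = (9.572, -22.77). ∠NTM = 50.6°, so TM runs at -67.2° + (180° − 50.6°) = 62.20° from the x-axis; with |TM| = 16.9, M = T + 16.9·(cos 62.20°, sin 62.20°) = (17.45, -7.821). The perpendicularity gives MH at right angles to TM; with |MH| = 20.8 on the right of TM, H = M + 20.8·(0.8846, -0.4664) = (35.85, -17.52). Then cos ∠THM = HT·HM / (|HT||HM|), giving 39.09°.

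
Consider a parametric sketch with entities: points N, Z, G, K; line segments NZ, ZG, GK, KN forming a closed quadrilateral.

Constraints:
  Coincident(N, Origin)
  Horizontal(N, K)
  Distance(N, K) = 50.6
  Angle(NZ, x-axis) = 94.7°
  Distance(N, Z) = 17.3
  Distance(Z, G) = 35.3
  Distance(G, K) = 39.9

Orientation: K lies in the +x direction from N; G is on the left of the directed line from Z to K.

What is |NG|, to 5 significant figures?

45.100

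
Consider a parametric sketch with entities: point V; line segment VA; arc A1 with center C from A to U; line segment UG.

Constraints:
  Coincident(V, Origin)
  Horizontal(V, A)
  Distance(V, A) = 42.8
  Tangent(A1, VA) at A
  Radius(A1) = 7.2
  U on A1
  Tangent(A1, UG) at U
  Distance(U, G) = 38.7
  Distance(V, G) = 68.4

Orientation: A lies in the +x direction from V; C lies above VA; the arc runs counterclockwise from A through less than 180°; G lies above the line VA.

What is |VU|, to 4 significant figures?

50.49

V is at the origin; VA is horizontal with |VA| = 42.8 and A on the +x side, so A = (42.80, 0.000). The tangent condition forces CA to be normal to VA, so C = A + (0, 7.2) = (42.80, 7.200). Since CU ⟂ UG (tangency), |CG| = √(7.2² + 38.7²) = 39.36 regardless of where U sits on A1. So G lies on both circle(V, 68.4) and circle(C, 39.36); the above-VA intersection is G = (50.87, 45.73). U is the foot of the tangent from G: U = (50.00, 7.038).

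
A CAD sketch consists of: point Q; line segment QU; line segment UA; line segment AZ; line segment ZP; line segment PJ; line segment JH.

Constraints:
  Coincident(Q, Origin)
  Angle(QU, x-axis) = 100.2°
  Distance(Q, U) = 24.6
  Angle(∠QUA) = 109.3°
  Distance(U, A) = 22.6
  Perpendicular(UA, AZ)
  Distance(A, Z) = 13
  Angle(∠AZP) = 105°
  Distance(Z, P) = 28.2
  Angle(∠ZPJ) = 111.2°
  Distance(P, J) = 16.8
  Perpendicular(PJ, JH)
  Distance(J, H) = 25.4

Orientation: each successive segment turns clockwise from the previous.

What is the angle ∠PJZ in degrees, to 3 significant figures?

44.2°

Q is at the origin; QU runs at 100.2° with length 24.6, so U = (-4.36, 24.2). ∠QUA = 109.3° gives UA at 29.5° from the x-axis; with |UA| = 22.6, A = (15.3, 35.3). UA is perpendicular to AZ, so AZ runs at -60.5°; with |AZ| = 13.0, Z = (21.7, 24.0). ∠AZP = 105.0° gives ZP at -136° from the x-axis; with |ZP| = 28.2, P = (1.60, 4.26). ∠ZPJ = 111.2° gives PJ at 156° from the x-axis; with |PJ| = 16.8, J = (-13.7, 11.2). Then cos ∠PJZ = JP·JZ / (|JP||JZ|), giving 44.2°.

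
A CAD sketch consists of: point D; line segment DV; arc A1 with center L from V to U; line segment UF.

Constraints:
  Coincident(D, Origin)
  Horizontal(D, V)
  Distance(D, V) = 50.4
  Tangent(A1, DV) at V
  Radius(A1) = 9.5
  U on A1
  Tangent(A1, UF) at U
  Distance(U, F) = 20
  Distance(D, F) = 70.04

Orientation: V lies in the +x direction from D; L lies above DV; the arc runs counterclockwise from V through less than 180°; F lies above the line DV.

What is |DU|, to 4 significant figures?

59.95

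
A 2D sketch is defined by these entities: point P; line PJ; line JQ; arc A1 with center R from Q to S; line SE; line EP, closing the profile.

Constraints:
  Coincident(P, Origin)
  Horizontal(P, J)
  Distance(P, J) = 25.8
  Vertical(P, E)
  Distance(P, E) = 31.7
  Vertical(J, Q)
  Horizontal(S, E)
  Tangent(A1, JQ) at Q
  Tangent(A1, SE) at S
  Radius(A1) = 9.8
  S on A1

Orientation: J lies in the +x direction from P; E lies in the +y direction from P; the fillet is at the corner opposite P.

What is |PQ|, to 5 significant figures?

33.842

The virtual corner opposite P is at (25.800, 31.700). The tangent condition forces RQ to be normal to JQ and tangency of A1 to SE means the radius RS is perpendicular to SE, with radius 9.8, so the center R sits 9.8 in from both sides at R = (16.000, 21.900). That places the tangent points at Q = (25.800, 21.900) on JQ and S = (16.000, 31.700) on SE. Then |PQ| = |Q − P| = 33.842.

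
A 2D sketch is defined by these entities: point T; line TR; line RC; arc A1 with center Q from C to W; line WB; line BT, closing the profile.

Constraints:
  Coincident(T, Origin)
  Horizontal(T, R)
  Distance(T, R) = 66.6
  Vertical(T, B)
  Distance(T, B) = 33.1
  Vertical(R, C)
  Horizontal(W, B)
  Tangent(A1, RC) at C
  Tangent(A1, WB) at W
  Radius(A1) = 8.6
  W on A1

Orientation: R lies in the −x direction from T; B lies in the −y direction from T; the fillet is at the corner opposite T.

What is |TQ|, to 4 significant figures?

62.96

T is at the origin; T and R share the same y with |TR| = 66.6 and R on the −x side, so R = (-66.60, 0.000). T and B share the same x with |TB| = 33.1 and B on the −y side, so B = (0.000, -33.10). The virtual corner opposite T is at (-66.60, -33.10). A1 meets RC tangentially, so QC is at right angles to RC and since A1 is tangent to WB there, QW ⟂ WB, with radius 8.6, so the center Q sits 8.6 in from both sides at Q = (-58.00, -24.50). Then |TQ| = |Q − T| = 62.96.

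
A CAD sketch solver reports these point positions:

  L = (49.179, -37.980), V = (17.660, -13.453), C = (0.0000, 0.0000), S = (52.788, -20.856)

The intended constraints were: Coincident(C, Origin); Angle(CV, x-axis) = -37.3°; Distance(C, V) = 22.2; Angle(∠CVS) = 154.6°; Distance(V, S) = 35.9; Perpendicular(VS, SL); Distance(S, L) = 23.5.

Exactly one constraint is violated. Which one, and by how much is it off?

Distance(S, L) = 23.5 — off by 6.00.

C = (0.00, 0.00) ✓; CV at -37.30° ✓; |CV| = 22.20 ✓; ∠CVS = 154.6° ✓; |VS| = 35.90 ✓; ∠(VS, SL) = 90.00° ✓; |SL| = 17.50 ✗.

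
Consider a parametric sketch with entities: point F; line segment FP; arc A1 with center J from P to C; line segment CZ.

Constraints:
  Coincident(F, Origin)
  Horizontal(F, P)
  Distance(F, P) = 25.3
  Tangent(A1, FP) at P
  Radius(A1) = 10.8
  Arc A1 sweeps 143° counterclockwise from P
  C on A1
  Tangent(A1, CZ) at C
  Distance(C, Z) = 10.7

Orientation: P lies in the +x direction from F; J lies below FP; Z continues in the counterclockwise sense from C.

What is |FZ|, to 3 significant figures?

37.6

F is at the origin; F and P share the same y with |FP| = 25.3 and P on the +x side, so P = (25.3, 0.00). Since A1 is tangent to FP there, JP ⟂ FP, so J = P + (0, -10.8) = (25.3, -10.8). On A1, P sits at bearing 90° from J; a 143° counterclockwise sweep puts C at bearing 233°, so C = J + 10.8·(cos 233°, sin 233°) = (18.8, -19.4). The tangent condition forces JC to be normal to CZ, so CZ runs along (−sin 233°, cos 233°); with |CZ| = 10.7, Z = (27.3, -25.9). Then |FZ| = |Z − F| = 37.6.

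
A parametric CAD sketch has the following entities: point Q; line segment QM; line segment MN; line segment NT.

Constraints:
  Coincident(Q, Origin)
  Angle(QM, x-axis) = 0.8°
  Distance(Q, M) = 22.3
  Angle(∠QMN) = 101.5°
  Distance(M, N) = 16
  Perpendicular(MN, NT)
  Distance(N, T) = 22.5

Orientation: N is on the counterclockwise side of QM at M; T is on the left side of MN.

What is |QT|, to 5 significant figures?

20.456

∠QMN = 101.5°, so MN runs at 0.8° + (180° − 101.5°) = 79.300° from the x-axis; with |MN| = 16.0, N = M + 16.0·(cos 79.300°, sin 79.300°) = (25.268, 16.033). MN is perpendicular to NT; with |NT| = 22.5 on the left of MN, T = N + 22.5·(-0.98261, 0.18567) = (3.1597, 20.211). Then |QT| = |T − Q| = 20.456.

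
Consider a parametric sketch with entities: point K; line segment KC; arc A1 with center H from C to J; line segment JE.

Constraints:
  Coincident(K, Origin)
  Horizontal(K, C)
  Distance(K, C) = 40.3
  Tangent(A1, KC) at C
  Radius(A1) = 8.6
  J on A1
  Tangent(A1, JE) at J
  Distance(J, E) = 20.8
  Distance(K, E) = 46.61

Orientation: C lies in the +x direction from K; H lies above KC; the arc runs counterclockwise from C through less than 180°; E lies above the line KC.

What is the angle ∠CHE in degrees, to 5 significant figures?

166.96°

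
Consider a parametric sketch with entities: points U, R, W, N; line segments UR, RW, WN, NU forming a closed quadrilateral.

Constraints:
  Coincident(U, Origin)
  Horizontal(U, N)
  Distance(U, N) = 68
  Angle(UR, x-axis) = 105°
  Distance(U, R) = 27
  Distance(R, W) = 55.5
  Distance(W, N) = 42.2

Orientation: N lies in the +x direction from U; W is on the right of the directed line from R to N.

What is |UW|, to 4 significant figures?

33.21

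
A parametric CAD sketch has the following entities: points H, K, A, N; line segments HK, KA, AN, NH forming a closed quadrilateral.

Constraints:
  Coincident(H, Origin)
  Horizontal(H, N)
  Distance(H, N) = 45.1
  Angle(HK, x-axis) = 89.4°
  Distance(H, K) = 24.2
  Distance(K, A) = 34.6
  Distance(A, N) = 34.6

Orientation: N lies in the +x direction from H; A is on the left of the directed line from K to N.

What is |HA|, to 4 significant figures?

47.02

Checks: HK at 89.40° ✓; |KA| = 34.60 ✓; |AN| = 34.60 ✓.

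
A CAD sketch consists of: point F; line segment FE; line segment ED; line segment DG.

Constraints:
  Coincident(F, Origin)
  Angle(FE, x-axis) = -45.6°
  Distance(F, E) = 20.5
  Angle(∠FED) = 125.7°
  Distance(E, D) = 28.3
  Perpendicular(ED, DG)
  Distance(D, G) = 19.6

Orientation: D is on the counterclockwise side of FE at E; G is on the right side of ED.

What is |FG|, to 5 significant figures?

54.175

F is at the origin; FE runs at -45.6° with length 20.5, so E = 20.5·(cos -45.6°, sin -45.6°) = (14.343, -14.647). ∠FED = 125.7°, so ED runs at -45.6° + (180° − 125.7°) = 8.7000° from the x-axis; with |ED| = 28.3, D = E + 28.3·(cos 8.7000°, sin 8.7000°) = (42.317, -10.366). ED ⟂ DG; with |DG| = 19.6 on the right of ED, G = D + 19.6·(0.15126, -0.98849) = (45.282, -29.740). Then |FG| = |G − F| = 54.175.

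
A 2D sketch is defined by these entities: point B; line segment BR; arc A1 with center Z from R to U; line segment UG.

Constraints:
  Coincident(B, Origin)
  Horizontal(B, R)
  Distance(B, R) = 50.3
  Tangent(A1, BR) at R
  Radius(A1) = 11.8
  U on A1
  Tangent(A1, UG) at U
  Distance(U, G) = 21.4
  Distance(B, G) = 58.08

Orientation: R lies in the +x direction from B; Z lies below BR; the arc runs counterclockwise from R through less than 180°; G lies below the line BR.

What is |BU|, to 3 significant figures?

42.0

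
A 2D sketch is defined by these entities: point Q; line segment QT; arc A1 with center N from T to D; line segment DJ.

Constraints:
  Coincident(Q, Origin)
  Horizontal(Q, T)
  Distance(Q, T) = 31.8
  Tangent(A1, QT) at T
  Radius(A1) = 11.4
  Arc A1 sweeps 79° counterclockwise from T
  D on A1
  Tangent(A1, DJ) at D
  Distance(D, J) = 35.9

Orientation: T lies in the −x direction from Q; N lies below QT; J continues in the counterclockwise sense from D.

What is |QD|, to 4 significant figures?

43.97

Q is at the origin; Q and T share the same y with |QT| = 31.8 and T on the −x side, so T = (-31.80, 0.000). A1 meets QT tangentially, so NT is at right angles to QT, so N = T + (0, -11.4) = (-31.80, -11.40). On A1, T sits at bearing 90° from N; a 79° counterclockwise sweep puts D at bearing 169°, so D = N + 11.4·(cos 169°, sin 169°) = (-42.99, -9.225). Then |QD| = |D − Q| = 43.97.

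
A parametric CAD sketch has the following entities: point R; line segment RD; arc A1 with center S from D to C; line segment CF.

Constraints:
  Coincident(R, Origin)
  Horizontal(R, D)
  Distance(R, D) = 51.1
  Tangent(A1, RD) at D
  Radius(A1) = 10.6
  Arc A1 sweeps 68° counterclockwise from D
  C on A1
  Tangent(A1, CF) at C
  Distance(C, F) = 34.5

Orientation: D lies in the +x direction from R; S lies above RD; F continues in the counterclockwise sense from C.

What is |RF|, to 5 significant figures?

83.339

R is at the origin; RD is horizontal with |RD| = 51.1 and D on the +x side, so D = (51.100, 0.0000). A1 meets RD tangentially, so SD is at right angles to RD, so S = D + (0, 10.6) = (51.100, 10.600). On A1, D sits at bearing -90° from S; a 68° counterclockwise sweep puts C at bearing -22°, so C = S + 10.6·(cos -22°, sin -22°) = (60.928, 6.6292). The tangent condition forces SC to be normal to CF, so CF runs along (−sin -22°, cos -22°); with |CF| = 34.5, F = (73.852, 38.617). Then |RF| = |F − R| = 83.339.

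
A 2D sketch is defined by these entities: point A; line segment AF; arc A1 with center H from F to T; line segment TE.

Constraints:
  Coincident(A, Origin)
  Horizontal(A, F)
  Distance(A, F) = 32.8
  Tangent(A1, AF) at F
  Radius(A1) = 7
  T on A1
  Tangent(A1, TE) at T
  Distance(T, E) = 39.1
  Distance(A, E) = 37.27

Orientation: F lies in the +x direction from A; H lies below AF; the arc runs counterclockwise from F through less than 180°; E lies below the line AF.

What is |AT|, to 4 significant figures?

27.04

A is at the origin; A and F share the same y with |AF| = 32.8 and F on the +x side, so F = (32.80, 0.000). Since A1 is tangent to AF there, HF ⟂ AF, so H = F + (0, -7) = (32.80, -7.000). Since HT ⟂ TE (tangency), |HE| = √(7.0² + 39.1²) = 39.72 regardless of where T sits on A1. So E lies on both circle(A, 37.27) and circle(H, 39.72); the below-AF intersection is E = (6.435, -36.71). T is the foot of the tangent from E: T = (26.83, -3.349).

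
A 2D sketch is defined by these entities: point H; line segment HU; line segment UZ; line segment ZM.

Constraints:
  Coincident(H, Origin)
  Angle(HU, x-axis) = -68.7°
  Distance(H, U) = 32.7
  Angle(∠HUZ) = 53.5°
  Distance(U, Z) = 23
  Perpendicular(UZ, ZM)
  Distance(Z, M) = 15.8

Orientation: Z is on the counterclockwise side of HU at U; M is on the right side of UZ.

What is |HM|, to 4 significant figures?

42.24

H is at the origin; HU runs at -68.7° with length 32.7, so U = 32.7·(cos -68.7°, sin -68.7°) = (11.88, -30.47). ∠HUZ = 53.5°, so UZ runs at -68.7° + (180° − 53.5°) = 57.80° from the x-axis; with |UZ| = 23.0, Z = U + 23.0·(cos 57.80°, sin 57.80°) = (24.13, -11.00). UZ is perpendicular to ZM; with |ZM| = 15.8 on the right of UZ, M = Z + 15.8·(0.8462, -0.5329) = (37.50, -19.42). Then |HM| = |M − H| = 42.24.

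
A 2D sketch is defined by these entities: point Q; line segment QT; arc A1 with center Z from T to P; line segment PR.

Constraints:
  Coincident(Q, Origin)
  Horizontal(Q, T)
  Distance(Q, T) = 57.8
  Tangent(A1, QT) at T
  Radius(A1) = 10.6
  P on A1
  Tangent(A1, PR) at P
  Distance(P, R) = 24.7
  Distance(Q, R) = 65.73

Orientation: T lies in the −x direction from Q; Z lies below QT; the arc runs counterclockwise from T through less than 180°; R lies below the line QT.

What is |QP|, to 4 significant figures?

68.79

Q is at the origin; QT is horizontal with |QT| = 57.8 and T on the −x side, so T = (-57.80, 0.000). Since A1 is tangent to QT there, ZT ⟂ QT, so Z = T + (0, -10.6) = (-57.80, -10.60). Since ZP ⟂ PR (tangency), |ZR| = √(10.6² + 24.7²) = 26.88 regardless of where P sits on A1. So R lies on both circle(Q, 65.73) and circle(Z, 26.88); the below-QT intersection is R = (-54.17, -37.23). P is the foot of the tangent from R: P = (-66.89, -16.06).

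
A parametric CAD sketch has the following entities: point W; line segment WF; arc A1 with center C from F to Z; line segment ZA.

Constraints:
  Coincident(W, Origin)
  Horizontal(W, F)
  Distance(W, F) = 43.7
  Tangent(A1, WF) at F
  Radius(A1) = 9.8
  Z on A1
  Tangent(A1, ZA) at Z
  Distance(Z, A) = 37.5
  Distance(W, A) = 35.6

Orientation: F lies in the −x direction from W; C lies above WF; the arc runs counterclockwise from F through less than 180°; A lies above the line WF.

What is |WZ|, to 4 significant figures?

36.19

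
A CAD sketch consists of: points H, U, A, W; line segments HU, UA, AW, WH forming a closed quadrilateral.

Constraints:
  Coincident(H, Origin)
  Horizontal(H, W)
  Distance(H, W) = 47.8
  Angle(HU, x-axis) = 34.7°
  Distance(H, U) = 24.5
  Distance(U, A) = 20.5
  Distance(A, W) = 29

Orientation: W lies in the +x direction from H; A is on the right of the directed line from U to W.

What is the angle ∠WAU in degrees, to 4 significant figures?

75.30°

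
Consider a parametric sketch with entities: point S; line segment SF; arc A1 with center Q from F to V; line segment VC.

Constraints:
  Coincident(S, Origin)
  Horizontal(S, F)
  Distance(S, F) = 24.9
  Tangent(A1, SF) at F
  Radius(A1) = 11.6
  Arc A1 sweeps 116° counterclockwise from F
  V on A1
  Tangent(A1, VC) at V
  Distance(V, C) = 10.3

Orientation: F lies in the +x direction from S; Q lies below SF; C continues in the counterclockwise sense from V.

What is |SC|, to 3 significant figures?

32.1

On A1, F sits at bearing 90° from Q; a 116° counterclockwise sweep puts V at bearing 206°, so V = Q + 11.6·(cos 206°, sin 206°) = (14.5, -16.7). Tangency of A1 to VC means the radius QV is perpendicular to VC, so VC runs along (−sin 206°, cos 206°); with |VC| = 10.3, C = (19.0, -25.9). Then |SC| = |C − S| = 32.1.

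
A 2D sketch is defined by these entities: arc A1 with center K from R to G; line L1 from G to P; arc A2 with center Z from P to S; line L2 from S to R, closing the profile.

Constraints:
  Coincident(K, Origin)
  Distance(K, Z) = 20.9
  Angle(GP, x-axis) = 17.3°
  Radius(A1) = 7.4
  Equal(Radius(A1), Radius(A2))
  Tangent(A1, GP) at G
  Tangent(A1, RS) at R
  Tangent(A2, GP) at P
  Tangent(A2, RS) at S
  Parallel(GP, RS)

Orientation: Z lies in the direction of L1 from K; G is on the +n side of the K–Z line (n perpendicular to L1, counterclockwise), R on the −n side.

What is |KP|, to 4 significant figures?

22.17

Tangency of A1 to both parallel lines with radius 7.4 puts G and R at K ± 7.4·n: G = (-2.201, 7.065), R = (2.201, -7.065). Equal radii place P and S the same way about Z: P = Z + 7.4·n = (17.75, 13.28), S = Z − 7.4·n = (22.16, -0.8501). Then |KP| = |P − K| = 22.17.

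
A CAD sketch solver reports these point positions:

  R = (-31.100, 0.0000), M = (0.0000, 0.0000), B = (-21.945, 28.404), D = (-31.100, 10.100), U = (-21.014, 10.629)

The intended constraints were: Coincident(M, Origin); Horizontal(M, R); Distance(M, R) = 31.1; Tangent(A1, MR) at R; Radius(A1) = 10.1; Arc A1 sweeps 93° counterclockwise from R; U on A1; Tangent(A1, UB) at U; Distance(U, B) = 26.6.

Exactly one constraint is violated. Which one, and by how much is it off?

Distance(U, B) = 26.6 — off by 8.80.

M = (0.00, 0.00) ✓; M.y = 0.00, R.y = 0.00 ✓; |MR| = 31.10 ✓; ∠(DR, RM) = 90.00° ✓; |DR| = 10.10 ✓; bearing(D→U) − bearing(D→R) = 93.00° ✓; |DU| = 10.10 ✓; ∠(DU, UB) = 90.00° ✓; |UB| = 17.80 ✗.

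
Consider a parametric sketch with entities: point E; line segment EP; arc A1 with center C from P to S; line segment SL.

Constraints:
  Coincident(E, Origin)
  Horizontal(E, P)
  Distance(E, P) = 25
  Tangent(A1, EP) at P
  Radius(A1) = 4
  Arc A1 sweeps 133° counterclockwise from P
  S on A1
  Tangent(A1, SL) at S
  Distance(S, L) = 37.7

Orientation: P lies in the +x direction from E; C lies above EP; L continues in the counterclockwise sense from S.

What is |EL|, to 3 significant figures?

34.4

E is at the origin; E and P share the same y with |EP| = 25.0 and P on the +x side, so P = (25.0, 0.00). Tangency of A1 to EP means the radius CP is perpendicular to EP, so C = P + (0, 4) = (25.0, 4.00). On A1, P sits at bearing -90° from C; a 133° counterclockwise sweep puts S at bearing 43°, so S = C + 4.0·(cos 43°, sin 43°) = (27.9, 6.73). The tangent condition forces CS to be normal to SL, so SL runs along (−sin 43°, cos 43°); with |SL| = 37.7, L = (2.21, 34.3). Then |EL| = |L − E| = 34.4.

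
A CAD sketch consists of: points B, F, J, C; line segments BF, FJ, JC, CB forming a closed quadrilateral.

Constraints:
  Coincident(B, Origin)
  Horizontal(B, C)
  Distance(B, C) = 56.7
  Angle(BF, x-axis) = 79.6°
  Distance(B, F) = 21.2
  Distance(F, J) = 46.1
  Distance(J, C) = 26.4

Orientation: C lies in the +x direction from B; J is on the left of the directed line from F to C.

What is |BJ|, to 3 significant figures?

55.8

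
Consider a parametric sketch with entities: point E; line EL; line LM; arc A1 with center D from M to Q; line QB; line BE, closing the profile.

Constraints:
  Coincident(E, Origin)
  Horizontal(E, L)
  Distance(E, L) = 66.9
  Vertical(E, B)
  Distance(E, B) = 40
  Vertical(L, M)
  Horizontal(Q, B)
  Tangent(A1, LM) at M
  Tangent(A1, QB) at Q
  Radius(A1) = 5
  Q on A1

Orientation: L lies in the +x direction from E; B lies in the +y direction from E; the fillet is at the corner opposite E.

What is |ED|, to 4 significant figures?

71.11

E is at the origin; E and L share the same y with |EL| = 66.9 and L on the +x side, so L = (66.90, 0.000). EB is vertical with |EB| = 40.0 and B on the +y side, so B = (0.000, 40.00). The virtual corner opposite E is at (66.90, 40.00). A1 meets LM tangentially, so DM is at right angles to LM and A1 meets QB tangentially, so DQ is at right angles to QB, with radius 5.0, so the center D sits 5.0 in from both sides at D = (61.90, 35.00). Then |ED| = |D − E| = 71.11.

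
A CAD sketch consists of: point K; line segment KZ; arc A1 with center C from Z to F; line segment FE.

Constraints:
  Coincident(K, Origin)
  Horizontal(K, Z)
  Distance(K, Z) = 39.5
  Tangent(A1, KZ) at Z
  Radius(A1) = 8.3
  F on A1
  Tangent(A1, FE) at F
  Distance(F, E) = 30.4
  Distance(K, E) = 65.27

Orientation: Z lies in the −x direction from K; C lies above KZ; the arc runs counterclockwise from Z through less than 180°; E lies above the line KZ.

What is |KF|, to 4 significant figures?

36.29

Checks: |CF| = 8.300 ✓; ∠(CF, FE) = 90.00° ✓; |FE| = 30.40 ✓; |KE| = 65.27 ✓.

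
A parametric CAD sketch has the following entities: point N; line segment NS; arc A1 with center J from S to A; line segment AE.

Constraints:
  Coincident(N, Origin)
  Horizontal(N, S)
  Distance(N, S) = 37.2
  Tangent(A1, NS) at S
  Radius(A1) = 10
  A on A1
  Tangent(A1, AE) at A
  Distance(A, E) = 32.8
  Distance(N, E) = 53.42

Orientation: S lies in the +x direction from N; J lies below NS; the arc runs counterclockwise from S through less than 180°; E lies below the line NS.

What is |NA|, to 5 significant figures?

29.418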